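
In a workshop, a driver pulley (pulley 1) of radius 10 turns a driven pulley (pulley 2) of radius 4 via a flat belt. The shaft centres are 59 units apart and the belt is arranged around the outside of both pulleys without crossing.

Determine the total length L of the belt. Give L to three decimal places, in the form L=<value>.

open belt: β = asin((r2−r1)/C) = asin(-6/59) = -5.8368°
wrap1 = π − 2β = 191.6736°
wrap2 = π + 2β = 168.3264°
tangent length = C·cosβ = 58.6941
L = r1·wrap1 + r2·wrap2 + 2·C·cosβ = 10·3.3453 + 4·2.9379 + 2·58.6941 = 162.5930

L=162.593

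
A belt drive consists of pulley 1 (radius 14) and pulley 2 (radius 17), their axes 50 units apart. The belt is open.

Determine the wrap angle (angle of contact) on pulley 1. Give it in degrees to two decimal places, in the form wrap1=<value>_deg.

open belt: β = asin((r2−r1)/C) = asin(3/50) = 3.4398°
wrap1 = π − 2β = 173.1204°
wrap2 = π + 2β = 186.8796°

wrap1=173.12_deg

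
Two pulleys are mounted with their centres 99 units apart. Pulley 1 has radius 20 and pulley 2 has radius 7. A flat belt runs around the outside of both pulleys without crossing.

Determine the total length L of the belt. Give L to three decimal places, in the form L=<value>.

open belt: β = asin((r2−r1)/C) = asin(-13/99) = -7.5455°
wrap1 = π − 2β = 195.0910°
wrap2 = π + 2β = 164.9090°
tangent length = C·cosβ = 98.1428
L = r1·wrap1 + r2·wrap2 + 2·C·cosβ = 20·3.4050 + 7·2.8782 + 2·98.1428 = 284.5325

L=284.533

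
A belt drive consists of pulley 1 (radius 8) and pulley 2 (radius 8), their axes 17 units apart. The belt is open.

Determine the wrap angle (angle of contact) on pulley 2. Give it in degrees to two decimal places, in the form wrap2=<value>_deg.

open belt: β = asin((r2−r1)/C) = asin(0/17) = 0.0000°
wrap1 = π − 2β = 180.0000°
wrap2 = π + 2β = 180.0000°

wrap2=180.00_deg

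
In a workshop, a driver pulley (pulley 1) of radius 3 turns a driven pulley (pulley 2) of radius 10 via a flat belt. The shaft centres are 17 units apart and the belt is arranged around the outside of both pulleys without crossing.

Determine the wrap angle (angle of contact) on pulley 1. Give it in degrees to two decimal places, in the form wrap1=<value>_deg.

open belt: β = asin((r2−r1)/C) = asin(7/17) = 24.3157°
wrap1 = π − 2β = 131.3685°
wrap2 = π + 2β = 228.6315°

wrap1=131.37_deg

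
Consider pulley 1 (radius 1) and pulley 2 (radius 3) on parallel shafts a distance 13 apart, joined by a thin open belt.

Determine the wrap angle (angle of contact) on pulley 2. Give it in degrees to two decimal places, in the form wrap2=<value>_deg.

wrap2=197.70_deg

open belt: β = asin((r2−r1)/C) = asin(2/13) = 8.8499°
wrap1 = π − 2β = 162.3002°
wrap2 = π + 2β = 197.6998°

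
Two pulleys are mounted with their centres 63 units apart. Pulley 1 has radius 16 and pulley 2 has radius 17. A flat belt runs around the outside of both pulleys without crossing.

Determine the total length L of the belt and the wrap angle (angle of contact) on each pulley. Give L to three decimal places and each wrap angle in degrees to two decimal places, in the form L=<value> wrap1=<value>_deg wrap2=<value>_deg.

L=229.688 wrap1=178.18_deg wrap2=181.82_deg

open belt: β = asin((r2−r1)/C) = asin(1/63) = 0.9095°
wrap1 = π − 2β = 178.1810°
wrap2 = π + 2β = 181.8190°
tangent length = C·cosβ = 62.9921
L = r1·wrap1 + r2·wrap2 + 2·C·cosβ = 16·3.1098 + 17·3.1733 + 2·62.9921 = 229.6884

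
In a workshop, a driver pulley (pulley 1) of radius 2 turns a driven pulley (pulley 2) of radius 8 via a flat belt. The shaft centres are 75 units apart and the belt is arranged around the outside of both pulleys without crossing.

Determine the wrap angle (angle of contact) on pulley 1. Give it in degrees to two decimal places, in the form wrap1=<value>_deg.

open belt: β = asin((r2−r1)/C) = asin(6/75) = 4.5886°
wrap1 = π − 2β = 170.8229°
wrap2 = π + 2β = 189.1771°

wrap1=170.82_deg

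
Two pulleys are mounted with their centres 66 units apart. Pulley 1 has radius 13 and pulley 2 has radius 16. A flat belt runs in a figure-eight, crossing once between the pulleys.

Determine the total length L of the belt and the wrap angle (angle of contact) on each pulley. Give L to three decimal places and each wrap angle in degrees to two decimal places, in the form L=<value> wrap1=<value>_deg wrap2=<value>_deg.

L=236.067 wrap1=232.13_deg wrap2=232.13_deg

crossed belt: β = asin((r1+r2)/C) = asin(29/66) = 26.0652°
wrap1 = wrap2 = π + 2β = 232.1304°
tangent length = C·cosβ = 59.2874
L = (r1+r2)·wrap + 2·C·cosβ = 29·4.0514 + 2·59.2874 = 236.0666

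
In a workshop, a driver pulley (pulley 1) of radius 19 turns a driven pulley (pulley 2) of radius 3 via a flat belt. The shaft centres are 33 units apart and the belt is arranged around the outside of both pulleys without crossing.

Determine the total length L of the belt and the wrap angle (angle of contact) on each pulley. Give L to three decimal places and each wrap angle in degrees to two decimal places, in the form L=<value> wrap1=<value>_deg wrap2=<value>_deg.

open belt: β = asin((r2−r1)/C) = asin(-16/33) = -29.0025°
wrap1 = π − 2β = 238.0051°
wrap2 = π + 2β = 121.9949°
tangent length = C·cosβ = 28.8617
L = r1·wrap1 + r2·wrap2 + 2·C·cosβ = 19·4.1540 + 3·2.1292 + 2·28.8617 = 143.0366

L=143.037 wrap1=238.01_deg wrap2=121.99_deg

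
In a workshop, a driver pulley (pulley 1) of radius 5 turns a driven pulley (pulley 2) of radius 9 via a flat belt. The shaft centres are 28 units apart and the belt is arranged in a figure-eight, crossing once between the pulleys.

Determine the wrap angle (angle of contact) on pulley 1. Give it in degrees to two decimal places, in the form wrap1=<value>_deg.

wrap1=240.00_deg

crossed belt: β = asin((r1+r2)/C) = asin(14/28) = 30.0000°
wrap1 = wrap2 = π + 2β = 240.0000°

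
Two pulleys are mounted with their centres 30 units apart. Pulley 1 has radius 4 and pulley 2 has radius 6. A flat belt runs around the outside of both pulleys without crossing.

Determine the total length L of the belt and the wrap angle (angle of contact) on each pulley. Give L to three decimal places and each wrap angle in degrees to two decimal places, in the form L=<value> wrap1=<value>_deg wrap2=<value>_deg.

open belt: β = asin((r2−r1)/C) = asin(2/30) = 3.8226°
wrap1 = π − 2β = 172.3549°
wrap2 = π + 2β = 187.6451°
tangent length = C·cosβ = 29.9333
L = r1·wrap1 + r2·wrap2 + 2·C·cosβ = 4·3.0082 + 6·3.2750 + 2·29.9333 = 91.5493

L=91.549 wrap1=172.35_deg wrap2=187.65_deg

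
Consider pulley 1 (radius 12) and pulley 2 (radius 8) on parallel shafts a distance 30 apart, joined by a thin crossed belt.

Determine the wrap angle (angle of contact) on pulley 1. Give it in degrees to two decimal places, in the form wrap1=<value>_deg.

crossed belt: β = asin((r1+r2)/C) = asin(20/30) = 41.8103°
wrap1 = wrap2 = π + 2β = 263.6206°

wrap1=263.62_deg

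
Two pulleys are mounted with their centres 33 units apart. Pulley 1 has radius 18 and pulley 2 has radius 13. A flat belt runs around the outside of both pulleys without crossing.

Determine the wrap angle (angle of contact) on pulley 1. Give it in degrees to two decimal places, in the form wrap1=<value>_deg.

wrap1=197.43_deg

open belt: β = asin((r2−r1)/C) = asin(-5/33) = -8.7147°
wrap1 = π − 2β = 197.4295°
wrap2 = π + 2β = 162.5705°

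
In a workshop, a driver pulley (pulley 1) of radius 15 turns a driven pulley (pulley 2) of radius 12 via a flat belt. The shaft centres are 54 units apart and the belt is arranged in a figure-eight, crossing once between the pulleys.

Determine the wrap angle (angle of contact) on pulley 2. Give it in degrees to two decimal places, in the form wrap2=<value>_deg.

crossed belt: β = asin((r1+r2)/C) = asin(27/54) = 30.0000°
wrap1 = wrap2 = π + 2β = 240.0000°

wrap2=240.00_deg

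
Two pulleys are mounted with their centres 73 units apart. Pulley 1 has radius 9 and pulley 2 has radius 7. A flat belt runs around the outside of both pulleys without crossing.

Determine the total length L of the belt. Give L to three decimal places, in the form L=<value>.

open belt: β = asin((r2−r1)/C) = asin(-2/73) = -1.5699°
wrap1 = π − 2β = 183.1399°
wrap2 = π + 2β = 176.8601°
tangent length = C·cosβ = 72.9726
L = r1·wrap1 + r2·wrap2 + 2·C·cosβ = 9·3.1964 + 7·3.0868 + 2·72.9726 = 196.3203

L=196.320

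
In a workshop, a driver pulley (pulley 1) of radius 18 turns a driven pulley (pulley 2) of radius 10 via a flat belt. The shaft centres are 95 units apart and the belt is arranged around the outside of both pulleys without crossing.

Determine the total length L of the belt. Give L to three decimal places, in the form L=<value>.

L=278.639

open belt: β = asin((r2−r1)/C) = asin(-8/95) = -4.8306°
wrap1 = π − 2β = 189.6613°
wrap2 = π + 2β = 170.3387°
tangent length = C·cosβ = 94.6626
L = r1·wrap1 + r2·wrap2 + 2·C·cosβ = 18·3.3102 + 10·2.9730 + 2·94.6626 = 278.6387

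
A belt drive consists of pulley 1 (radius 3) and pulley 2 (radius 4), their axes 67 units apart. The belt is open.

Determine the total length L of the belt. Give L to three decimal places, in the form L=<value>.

L=156.006

open belt: β = asin((r2−r1)/C) = asin(1/67) = 0.8552°
wrap1 = π − 2β = 178.2896°
wrap2 = π + 2β = 181.7104°
tangent length = C·cosβ = 66.9925
L = r1·wrap1 + r2·wrap2 + 2·C·cosβ = 3·3.1117 + 4·3.1714 + 2·66.9925 = 156.0061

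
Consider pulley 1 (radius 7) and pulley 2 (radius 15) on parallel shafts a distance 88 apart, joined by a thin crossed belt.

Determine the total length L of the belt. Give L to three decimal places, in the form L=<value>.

L=250.644

crossed belt: β = asin((r1+r2)/C) = asin(22/88) = 14.4775°
wrap1 = wrap2 = π + 2β = 208.9550°
tangent length = C·cosβ = 85.2056
L = (r1+r2)·wrap + 2·C·cosβ = 22·3.6470 + 2·85.2056 = 250.6442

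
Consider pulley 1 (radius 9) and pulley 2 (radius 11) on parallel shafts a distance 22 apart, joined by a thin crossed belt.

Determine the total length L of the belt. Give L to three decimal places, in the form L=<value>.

crossed belt: β = asin((r1+r2)/C) = asin(20/22) = 65.3800°
wrap1 = wrap2 = π + 2β = 310.7600°
tangent length = C·cosβ = 9.1652
L = (r1+r2)·wrap + 2·C·cosβ = 20·5.4238 + 2·9.1652 = 126.8060

L=126.806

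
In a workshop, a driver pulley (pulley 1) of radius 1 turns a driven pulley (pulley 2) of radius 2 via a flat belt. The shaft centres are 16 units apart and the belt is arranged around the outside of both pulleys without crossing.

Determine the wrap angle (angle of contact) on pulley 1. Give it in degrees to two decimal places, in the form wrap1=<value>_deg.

wrap1=172.83_deg

open belt: β = asin((r2−r1)/C) = asin(1/16) = 3.5833°
wrap1 = π − 2β = 172.8334°
wrap2 = π + 2β = 187.1666°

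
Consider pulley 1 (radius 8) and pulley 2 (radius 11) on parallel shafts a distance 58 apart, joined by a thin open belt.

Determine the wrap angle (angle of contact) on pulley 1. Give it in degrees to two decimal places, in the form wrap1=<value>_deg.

open belt: β = asin((r2−r1)/C) = asin(3/58) = 2.9649°
wrap1 = π − 2β = 174.0702°
wrap2 = π + 2β = 185.9298°

wrap1=174.07_deg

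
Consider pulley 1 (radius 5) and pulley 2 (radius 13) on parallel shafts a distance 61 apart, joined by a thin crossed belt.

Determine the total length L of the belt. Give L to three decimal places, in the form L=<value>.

L=183.900

crossed belt: β = asin((r1+r2)/C) = asin(18/61) = 17.1625°
wrap1 = wrap2 = π + 2β = 214.3249°
tangent length = C·cosβ = 58.2838
L = (r1+r2)·wrap + 2·C·cosβ = 18·3.7407 + 2·58.2838 = 183.8997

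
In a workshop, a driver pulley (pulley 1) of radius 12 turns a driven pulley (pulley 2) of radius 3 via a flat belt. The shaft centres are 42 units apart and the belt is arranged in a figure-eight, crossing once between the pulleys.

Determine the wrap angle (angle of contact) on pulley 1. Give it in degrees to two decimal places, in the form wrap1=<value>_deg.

wrap1=221.85_deg

crossed belt: β = asin((r1+r2)/C) = asin(15/42) = 20.9248°
wrap1 = wrap2 = π + 2β = 221.8497°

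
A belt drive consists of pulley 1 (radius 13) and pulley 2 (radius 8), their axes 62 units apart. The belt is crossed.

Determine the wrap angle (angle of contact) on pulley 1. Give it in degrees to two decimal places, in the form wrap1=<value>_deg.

crossed belt: β = asin((r1+r2)/C) = asin(21/62) = 19.7983°
wrap1 = wrap2 = π + 2β = 219.5966°

wrap1=219.60_deg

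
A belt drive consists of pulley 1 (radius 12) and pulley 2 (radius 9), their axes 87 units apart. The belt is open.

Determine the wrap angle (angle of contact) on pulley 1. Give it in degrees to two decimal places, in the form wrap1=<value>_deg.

open belt: β = asin((r2−r1)/C) = asin(-3/87) = -1.9761°
wrap1 = π − 2β = 183.9522°
wrap2 = π + 2β = 176.0478°

wrap1=183.95_deg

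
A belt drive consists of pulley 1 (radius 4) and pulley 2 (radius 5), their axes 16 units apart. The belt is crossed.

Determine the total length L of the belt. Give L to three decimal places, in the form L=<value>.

L=65.485

crossed belt: β = asin((r1+r2)/C) = asin(9/16) = 34.2289°
wrap1 = wrap2 = π + 2β = 248.4577°
tangent length = C·cosβ = 13.2288
L = (r1+r2)·wrap + 2·C·cosβ = 9·4.3364 + 2·13.2288 = 65.4852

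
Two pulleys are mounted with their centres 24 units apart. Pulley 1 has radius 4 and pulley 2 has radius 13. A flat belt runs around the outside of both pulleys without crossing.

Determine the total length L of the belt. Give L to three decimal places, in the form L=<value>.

L=104.823

open belt: β = asin((r2−r1)/C) = asin(9/24) = 22.0243°
wrap1 = π − 2β = 135.9514°
wrap2 = π + 2β = 224.0486°
tangent length = C·cosβ = 22.2486
L = r1·wrap1 + r2·wrap2 + 2·C·cosβ = 4·2.3728 + 13·3.9104 + 2·22.2486 = 104.8234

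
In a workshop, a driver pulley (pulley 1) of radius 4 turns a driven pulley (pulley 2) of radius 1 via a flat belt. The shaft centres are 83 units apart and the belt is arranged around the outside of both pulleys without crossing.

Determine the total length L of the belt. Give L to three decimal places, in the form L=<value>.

open belt: β = asin((r2−r1)/C) = asin(-3/83) = -2.0714°
wrap1 = π − 2β = 184.1428°
wrap2 = π + 2β = 175.8572°
tangent length = C·cosβ = 82.9458
L = r1·wrap1 + r2·wrap2 + 2·C·cosβ = 4·3.2139 + 1·3.0693 + 2·82.9458 = 181.8164

L=181.816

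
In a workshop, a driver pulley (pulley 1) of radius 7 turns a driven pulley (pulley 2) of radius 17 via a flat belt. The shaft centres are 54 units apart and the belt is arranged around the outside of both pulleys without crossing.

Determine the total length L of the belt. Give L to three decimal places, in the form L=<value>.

L=185.255

open belt: β = asin((r2−r1)/C) = asin(10/54) = 10.6719°
wrap1 = π − 2β = 158.6561°
wrap2 = π + 2β = 201.3439°
tangent length = C·cosβ = 53.0660
L = r1·wrap1 + r2·wrap2 + 2·C·cosβ = 7·2.7691 + 17·3.5141 + 2·53.0660 = 185.2554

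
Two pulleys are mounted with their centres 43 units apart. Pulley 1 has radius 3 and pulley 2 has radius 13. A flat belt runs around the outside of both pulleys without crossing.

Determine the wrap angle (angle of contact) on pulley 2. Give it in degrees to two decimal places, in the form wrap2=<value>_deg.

open belt: β = asin((r2−r1)/C) = asin(10/43) = 13.4477°
wrap1 = π − 2β = 153.1045°
wrap2 = π + 2β = 206.8955°

wrap2=206.90_deg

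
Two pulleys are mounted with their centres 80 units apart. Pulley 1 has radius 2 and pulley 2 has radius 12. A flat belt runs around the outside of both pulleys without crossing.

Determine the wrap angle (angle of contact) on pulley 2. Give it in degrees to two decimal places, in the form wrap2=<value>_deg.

wrap2=194.36_deg

open belt: β = asin((r2−r1)/C) = asin(10/80) = 7.1808°
wrap1 = π − 2β = 165.6385°
wrap2 = π + 2β = 194.3615°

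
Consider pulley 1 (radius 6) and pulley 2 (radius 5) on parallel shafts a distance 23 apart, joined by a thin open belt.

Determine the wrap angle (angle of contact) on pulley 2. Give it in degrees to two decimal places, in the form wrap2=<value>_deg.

open belt: β = asin((r2−r1)/C) = asin(-1/23) = -2.4919°
wrap1 = π − 2β = 184.9838°
wrap2 = π + 2β = 175.0162°

wrap2=175.02_deg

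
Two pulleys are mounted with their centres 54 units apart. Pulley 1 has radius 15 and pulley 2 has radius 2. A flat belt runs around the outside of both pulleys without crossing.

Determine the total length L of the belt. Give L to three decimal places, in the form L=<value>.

L=164.552

open belt: β = asin((r2−r1)/C) = asin(-13/54) = -13.9303°
wrap1 = π − 2β = 207.8605°
wrap2 = π + 2β = 152.1395°
tangent length = C·cosβ = 52.4118
L = r1·wrap1 + r2·wrap2 + 2·C·cosβ = 15·3.6279 + 2·2.6553 + 2·52.4118 = 164.5521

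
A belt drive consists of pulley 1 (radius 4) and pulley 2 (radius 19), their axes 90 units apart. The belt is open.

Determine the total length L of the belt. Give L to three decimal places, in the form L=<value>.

open belt: β = asin((r2−r1)/C) = asin(15/90) = 9.5941°
wrap1 = π − 2β = 160.8119°
wrap2 = π + 2β = 199.1881°
tangent length = C·cosβ = 88.7412
L = r1·wrap1 + r2·wrap2 + 2·C·cosβ = 4·2.8067 + 19·3.4765 + 2·88.7412 = 254.7625

L=254.762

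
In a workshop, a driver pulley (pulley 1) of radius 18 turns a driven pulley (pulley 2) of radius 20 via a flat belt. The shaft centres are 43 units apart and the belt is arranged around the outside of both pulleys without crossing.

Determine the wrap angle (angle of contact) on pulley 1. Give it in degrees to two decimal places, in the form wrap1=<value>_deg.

wrap1=174.67_deg

open belt: β = asin((r2−r1)/C) = asin(2/43) = 2.6659°
wrap1 = π − 2β = 174.6682°
wrap2 = π + 2β = 185.3318°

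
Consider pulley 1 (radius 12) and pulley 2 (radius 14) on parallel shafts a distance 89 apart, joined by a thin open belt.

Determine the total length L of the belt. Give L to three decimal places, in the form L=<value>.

open belt: β = asin((r2−r1)/C) = asin(2/89) = 1.2877°
wrap1 = π − 2β = 177.4247°
wrap2 = π + 2β = 182.5753°
tangent length = C·cosβ = 88.9775
L = r1·wrap1 + r2·wrap2 + 2·C·cosβ = 12·3.0966 + 14·3.1865 + 2·88.9775 = 259.7264

L=259.726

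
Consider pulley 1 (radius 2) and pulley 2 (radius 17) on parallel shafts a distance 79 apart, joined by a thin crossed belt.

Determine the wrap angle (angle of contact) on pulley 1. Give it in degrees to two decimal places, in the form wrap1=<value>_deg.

crossed belt: β = asin((r1+r2)/C) = asin(19/79) = 13.9164°
wrap1 = wrap2 = π + 2β = 207.8329°

wrap1=207.83_deg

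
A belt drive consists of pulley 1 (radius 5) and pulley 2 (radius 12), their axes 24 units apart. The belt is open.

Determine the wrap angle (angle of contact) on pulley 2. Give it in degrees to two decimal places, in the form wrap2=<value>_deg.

wrap2=213.92_deg

open belt: β = asin((r2−r1)/C) = asin(7/24) = 16.9578°
wrap1 = π − 2β = 146.0845°
wrap2 = π + 2β = 213.9155°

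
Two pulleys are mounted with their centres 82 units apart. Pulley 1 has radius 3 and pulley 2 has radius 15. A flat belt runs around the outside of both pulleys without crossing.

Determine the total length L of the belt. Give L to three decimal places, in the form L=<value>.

L=222.308

open belt: β = asin((r2−r1)/C) = asin(12/82) = 8.4150°
wrap1 = π − 2β = 163.1701°
wrap2 = π + 2β = 196.8299°
tangent length = C·cosβ = 81.1172
L = r1·wrap1 + r2·wrap2 + 2·C·cosβ = 3·2.8479 + 15·3.4353 + 2·81.1172 = 222.3079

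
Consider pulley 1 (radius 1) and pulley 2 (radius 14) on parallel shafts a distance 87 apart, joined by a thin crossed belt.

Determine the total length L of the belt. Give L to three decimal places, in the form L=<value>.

L=223.717

crossed belt: β = asin((r1+r2)/C) = asin(15/87) = 9.9282°
wrap1 = wrap2 = π + 2β = 199.8564°
tangent length = C·cosβ = 85.6971
L = (r1+r2)·wrap + 2·C·cosβ = 15·3.4882 + 2·85.6971 = 223.7166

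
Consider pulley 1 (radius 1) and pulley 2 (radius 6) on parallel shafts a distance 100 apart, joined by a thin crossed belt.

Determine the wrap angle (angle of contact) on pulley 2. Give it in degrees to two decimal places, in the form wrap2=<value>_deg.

crossed belt: β = asin((r1+r2)/C) = asin(7/100) = 4.0140°
wrap1 = wrap2 = π + 2β = 188.0280°

wrap2=188.03_deg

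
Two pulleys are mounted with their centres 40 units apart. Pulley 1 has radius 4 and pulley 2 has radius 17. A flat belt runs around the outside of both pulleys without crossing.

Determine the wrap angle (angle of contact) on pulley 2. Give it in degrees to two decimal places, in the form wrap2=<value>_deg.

open belt: β = asin((r2−r1)/C) = asin(13/40) = 18.9656°
wrap1 = π − 2β = 142.0689°
wrap2 = π + 2β = 217.9311°

wrap2=217.93_deg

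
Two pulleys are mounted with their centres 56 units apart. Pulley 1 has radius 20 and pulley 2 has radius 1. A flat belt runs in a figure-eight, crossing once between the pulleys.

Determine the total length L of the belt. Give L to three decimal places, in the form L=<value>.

L=185.945

crossed belt: β = asin((r1+r2)/C) = asin(21/56) = 22.0243°
wrap1 = wrap2 = π + 2β = 224.0486°
tangent length = C·cosβ = 51.9134
L = (r1+r2)·wrap + 2·C·cosβ = 21·3.9104 + 2·51.9134 = 185.9449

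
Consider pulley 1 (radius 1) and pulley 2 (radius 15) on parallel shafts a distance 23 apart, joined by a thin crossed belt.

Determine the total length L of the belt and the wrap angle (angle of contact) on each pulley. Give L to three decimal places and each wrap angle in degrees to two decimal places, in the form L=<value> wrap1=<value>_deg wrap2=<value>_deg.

crossed belt: β = asin((r1+r2)/C) = asin(16/23) = 44.0792°
wrap1 = wrap2 = π + 2β = 268.1584°
tangent length = C·cosβ = 16.5227
L = (r1+r2)·wrap + 2·C·cosβ = 16·4.6802 + 2·16.5227 = 107.9294

L=107.929 wrap1=268.16_deg wrap2=268.16_deg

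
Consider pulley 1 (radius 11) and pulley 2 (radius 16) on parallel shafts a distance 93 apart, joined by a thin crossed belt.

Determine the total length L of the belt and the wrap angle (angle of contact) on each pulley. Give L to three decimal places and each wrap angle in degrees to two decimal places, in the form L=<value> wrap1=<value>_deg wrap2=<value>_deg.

L=278.718 wrap1=213.75_deg wrap2=213.75_deg

crossed belt: β = asin((r1+r2)/C) = asin(27/93) = 16.8773°
wrap1 = wrap2 = π + 2β = 213.7545°
tangent length = C·cosβ = 88.9944
L = (r1+r2)·wrap + 2·C·cosβ = 27·3.7307 + 2·88.9944 = 278.7182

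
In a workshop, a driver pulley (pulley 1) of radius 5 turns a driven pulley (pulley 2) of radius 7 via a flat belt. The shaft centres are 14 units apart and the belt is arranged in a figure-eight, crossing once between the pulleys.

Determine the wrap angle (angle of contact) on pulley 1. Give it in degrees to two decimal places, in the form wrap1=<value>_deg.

crossed belt: β = asin((r1+r2)/C) = asin(12/14) = 58.9973°
wrap1 = wrap2 = π + 2β = 297.9946°

wrap1=297.99_deg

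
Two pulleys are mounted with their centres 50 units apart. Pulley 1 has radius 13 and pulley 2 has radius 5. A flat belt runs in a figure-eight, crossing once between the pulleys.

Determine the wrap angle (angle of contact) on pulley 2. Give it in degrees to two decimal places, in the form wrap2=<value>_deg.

wrap2=222.20_deg

crossed belt: β = asin((r1+r2)/C) = asin(18/50) = 21.1002°
wrap1 = wrap2 = π + 2β = 222.2004°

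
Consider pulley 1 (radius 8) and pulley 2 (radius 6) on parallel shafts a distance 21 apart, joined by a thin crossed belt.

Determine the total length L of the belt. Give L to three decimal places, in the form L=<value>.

crossed belt: β = asin((r1+r2)/C) = asin(14/21) = 41.8103°
wrap1 = wrap2 = π + 2β = 263.6206°
tangent length = C·cosβ = 15.6525
L = (r1+r2)·wrap + 2·C·cosβ = 14·4.6010 + 2·15.6525 = 95.7196

L=95.720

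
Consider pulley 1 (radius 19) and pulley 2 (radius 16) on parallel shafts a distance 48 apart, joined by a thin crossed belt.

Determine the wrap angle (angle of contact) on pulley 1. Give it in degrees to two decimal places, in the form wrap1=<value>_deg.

crossed belt: β = asin((r1+r2)/C) = asin(35/48) = 46.8166°
wrap1 = wrap2 = π + 2β = 273.6332°

wrap1=273.63_deg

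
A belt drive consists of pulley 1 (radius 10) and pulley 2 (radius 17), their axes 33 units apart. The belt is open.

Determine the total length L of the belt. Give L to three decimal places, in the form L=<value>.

open belt: β = asin((r2−r1)/C) = asin(7/33) = 12.2467°
wrap1 = π − 2β = 155.5066°
wrap2 = π + 2β = 204.4934°
tangent length = C·cosβ = 32.2490
L = r1·wrap1 + r2·wrap2 + 2·C·cosβ = 10·2.7141 + 17·3.5691 + 2·32.2490 = 152.3135

L=152.313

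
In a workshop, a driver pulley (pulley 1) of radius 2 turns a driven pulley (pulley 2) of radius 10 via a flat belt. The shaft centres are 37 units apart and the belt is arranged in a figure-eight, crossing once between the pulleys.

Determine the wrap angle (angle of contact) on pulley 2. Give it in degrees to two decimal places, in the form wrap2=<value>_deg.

wrap2=217.85_deg

crossed belt: β = asin((r1+r2)/C) = asin(12/37) = 18.9246°
wrap1 = wrap2 = π + 2β = 217.8493°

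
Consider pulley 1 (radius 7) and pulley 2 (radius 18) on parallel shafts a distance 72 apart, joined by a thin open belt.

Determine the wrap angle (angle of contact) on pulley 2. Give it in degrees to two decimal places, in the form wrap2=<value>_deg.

open belt: β = asin((r2−r1)/C) = asin(11/72) = 8.7879°
wrap1 = π − 2β = 162.4241°
wrap2 = π + 2β = 197.5759°

wrap2=197.58_deg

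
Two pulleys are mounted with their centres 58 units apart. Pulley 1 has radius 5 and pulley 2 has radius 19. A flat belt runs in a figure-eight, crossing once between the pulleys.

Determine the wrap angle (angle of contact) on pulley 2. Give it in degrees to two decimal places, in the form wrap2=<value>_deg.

wrap2=228.89_deg

crossed belt: β = asin((r1+r2)/C) = asin(24/58) = 24.4433°
wrap1 = wrap2 = π + 2β = 228.8867°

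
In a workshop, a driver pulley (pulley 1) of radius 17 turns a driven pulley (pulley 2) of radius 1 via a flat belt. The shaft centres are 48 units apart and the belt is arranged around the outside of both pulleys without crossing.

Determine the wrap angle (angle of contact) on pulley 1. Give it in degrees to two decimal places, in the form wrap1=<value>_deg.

open belt: β = asin((r2−r1)/C) = asin(-16/48) = -19.4712°
wrap1 = π − 2β = 218.9424°
wrap2 = π + 2β = 141.0576°

wrap1=218.94_deg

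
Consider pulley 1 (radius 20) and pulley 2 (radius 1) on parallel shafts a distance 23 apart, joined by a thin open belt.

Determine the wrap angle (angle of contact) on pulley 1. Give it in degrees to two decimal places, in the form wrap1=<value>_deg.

wrap1=291.40_deg

open belt: β = asin((r2−r1)/C) = asin(-19/23) = -55.6988°
wrap1 = π − 2β = 291.3977°
wrap2 = π + 2β = 68.6023°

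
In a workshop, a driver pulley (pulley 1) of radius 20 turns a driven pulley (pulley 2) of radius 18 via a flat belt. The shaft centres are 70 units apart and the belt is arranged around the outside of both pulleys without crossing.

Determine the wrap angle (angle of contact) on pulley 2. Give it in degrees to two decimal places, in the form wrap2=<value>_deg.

open belt: β = asin((r2−r1)/C) = asin(-2/70) = -1.6372°
wrap1 = π − 2β = 183.2745°
wrap2 = π + 2β = 176.7255°

wrap2=176.73_deg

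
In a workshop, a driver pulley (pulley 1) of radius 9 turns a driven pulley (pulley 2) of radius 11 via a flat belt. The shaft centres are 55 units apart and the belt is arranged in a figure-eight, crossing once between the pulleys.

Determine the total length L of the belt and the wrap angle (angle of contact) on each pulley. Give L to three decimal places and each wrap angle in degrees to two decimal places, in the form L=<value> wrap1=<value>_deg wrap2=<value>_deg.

crossed belt: β = asin((r1+r2)/C) = asin(20/55) = 21.3237°
wrap1 = wrap2 = π + 2β = 222.6474°
tangent length = C·cosβ = 51.2348
L = (r1+r2)·wrap + 2·C·cosβ = 20·3.8859 + 2·51.2348 = 180.1881

L=180.188 wrap1=222.65_deg wrap2=222.65_deg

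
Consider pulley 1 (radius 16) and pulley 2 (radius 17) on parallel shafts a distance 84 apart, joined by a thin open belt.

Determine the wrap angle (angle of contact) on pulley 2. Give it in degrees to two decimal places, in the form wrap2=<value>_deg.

wrap2=181.36_deg

open belt: β = asin((r2−r1)/C) = asin(1/84) = 0.6821°
wrap1 = π − 2β = 178.6358°
wrap2 = π + 2β = 181.3642°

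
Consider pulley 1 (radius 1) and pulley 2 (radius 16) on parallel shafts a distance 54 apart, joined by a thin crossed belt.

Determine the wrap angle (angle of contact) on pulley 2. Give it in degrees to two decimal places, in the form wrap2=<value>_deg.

wrap2=216.70_deg

crossed belt: β = asin((r1+r2)/C) = asin(17/54) = 18.3496°
wrap1 = wrap2 = π + 2β = 216.6993°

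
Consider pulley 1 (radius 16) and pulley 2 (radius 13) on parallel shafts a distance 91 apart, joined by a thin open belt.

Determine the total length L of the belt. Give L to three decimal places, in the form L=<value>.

open belt: β = asin((r2−r1)/C) = asin(-3/91) = -1.8892°
wrap1 = π − 2β = 183.7784°
wrap2 = π + 2β = 176.2216°
tangent length = C·cosβ = 90.9505
L = r1·wrap1 + r2·wrap2 + 2·C·cosβ = 16·3.2075 + 13·3.0756 + 2·90.9505 = 273.2051

L=273.205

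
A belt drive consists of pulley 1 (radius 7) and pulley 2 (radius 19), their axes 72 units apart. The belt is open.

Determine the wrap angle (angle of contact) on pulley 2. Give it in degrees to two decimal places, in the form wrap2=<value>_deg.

wrap2=199.19_deg

open belt: β = asin((r2−r1)/C) = asin(12/72) = 9.5941°
wrap1 = π − 2β = 160.8119°
wrap2 = π + 2β = 199.1881°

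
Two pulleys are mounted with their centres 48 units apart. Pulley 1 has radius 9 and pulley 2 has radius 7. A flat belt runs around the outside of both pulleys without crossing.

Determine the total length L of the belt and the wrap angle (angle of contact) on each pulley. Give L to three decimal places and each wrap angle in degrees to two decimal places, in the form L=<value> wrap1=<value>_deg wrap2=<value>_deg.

L=146.349 wrap1=184.78_deg wrap2=175.22_deg

open belt: β = asin((r2−r1)/C) = asin(-2/48) = -2.3880°
wrap1 = π − 2β = 184.7760°
wrap2 = π + 2β = 175.2240°
tangent length = C·cosβ = 47.9583
L = r1·wrap1 + r2·wrap2 + 2·C·cosβ = 9·3.2250 + 7·3.0582 + 2·47.9583 = 146.3488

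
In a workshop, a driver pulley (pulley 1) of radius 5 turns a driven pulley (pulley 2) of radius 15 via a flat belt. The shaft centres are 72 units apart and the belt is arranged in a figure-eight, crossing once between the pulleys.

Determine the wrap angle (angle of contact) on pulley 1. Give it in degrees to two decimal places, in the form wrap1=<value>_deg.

wrap1=212.26_deg

crossed belt: β = asin((r1+r2)/C) = asin(20/72) = 16.1276°
wrap1 = wrap2 = π + 2β = 212.2552°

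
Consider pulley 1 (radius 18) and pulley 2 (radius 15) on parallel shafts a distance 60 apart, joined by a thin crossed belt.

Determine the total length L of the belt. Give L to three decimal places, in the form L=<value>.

crossed belt: β = asin((r1+r2)/C) = asin(33/60) = 33.3670°
wrap1 = wrap2 = π + 2β = 246.7340°
tangent length = C·cosβ = 50.1099
L = (r1+r2)·wrap + 2·C·cosβ = 33·4.3063 + 2·50.1099 = 242.3284

L=242.328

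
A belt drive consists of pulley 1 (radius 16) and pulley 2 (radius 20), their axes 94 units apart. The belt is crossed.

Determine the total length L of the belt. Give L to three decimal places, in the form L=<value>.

crossed belt: β = asin((r1+r2)/C) = asin(36/94) = 22.5183°
wrap1 = wrap2 = π + 2β = 225.0366°
tangent length = C·cosβ = 86.8332
L = (r1+r2)·wrap + 2·C·cosβ = 36·3.9276 + 2·86.8332 = 315.0610

L=315.061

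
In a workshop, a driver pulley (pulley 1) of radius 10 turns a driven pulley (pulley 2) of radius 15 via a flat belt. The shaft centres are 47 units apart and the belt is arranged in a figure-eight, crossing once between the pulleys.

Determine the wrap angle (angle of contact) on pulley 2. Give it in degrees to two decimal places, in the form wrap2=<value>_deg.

wrap2=244.27_deg

crossed belt: β = asin((r1+r2)/C) = asin(25/47) = 32.1349°
wrap1 = wrap2 = π + 2β = 244.2699°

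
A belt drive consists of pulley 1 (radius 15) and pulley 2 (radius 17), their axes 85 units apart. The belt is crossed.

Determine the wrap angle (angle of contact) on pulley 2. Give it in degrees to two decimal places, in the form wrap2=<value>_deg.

wrap2=224.23_deg

crossed belt: β = asin((r1+r2)/C) = asin(32/85) = 22.1152°
wrap1 = wrap2 = π + 2β = 224.2305°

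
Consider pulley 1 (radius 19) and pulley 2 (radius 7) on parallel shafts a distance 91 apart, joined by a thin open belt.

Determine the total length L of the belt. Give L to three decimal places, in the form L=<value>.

L=265.266

open belt: β = asin((r2−r1)/C) = asin(-12/91) = -7.5776°
wrap1 = π − 2β = 195.1551°
wrap2 = π + 2β = 164.8449°
tangent length = C·cosβ = 90.2053
L = r1·wrap1 + r2·wrap2 + 2·C·cosβ = 19·3.4061 + 7·2.8771 + 2·90.2053 = 265.2661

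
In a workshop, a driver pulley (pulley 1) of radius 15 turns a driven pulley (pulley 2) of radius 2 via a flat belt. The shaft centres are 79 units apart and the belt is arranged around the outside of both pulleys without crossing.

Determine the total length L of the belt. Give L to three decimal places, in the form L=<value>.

open belt: β = asin((r2−r1)/C) = asin(-13/79) = -9.4715°
wrap1 = π − 2β = 198.9430°
wrap2 = π + 2β = 161.0570°
tangent length = C·cosβ = 77.9230
L = r1·wrap1 + r2·wrap2 + 2·C·cosβ = 15·3.4722 + 2·2.8110 + 2·77.9230 = 213.5512

L=213.551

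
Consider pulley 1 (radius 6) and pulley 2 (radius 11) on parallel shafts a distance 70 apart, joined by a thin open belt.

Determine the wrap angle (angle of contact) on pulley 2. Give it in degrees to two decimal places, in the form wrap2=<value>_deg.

wrap2=188.19_deg

open belt: β = asin((r2−r1)/C) = asin(5/70) = 4.0960°
wrap1 = π − 2β = 171.8079°
wrap2 = π + 2β = 188.1921°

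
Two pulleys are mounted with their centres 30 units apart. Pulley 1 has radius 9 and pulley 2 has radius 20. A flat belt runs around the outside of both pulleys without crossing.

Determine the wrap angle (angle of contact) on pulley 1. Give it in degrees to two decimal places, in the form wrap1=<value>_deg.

open belt: β = asin((r2−r1)/C) = asin(11/30) = 21.5102°
wrap1 = π − 2β = 136.9796°
wrap2 = π + 2β = 223.0204°

wrap1=136.98_deg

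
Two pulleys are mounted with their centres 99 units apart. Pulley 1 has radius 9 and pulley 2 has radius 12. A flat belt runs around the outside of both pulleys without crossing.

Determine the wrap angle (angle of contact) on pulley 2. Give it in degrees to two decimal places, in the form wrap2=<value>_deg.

open belt: β = asin((r2−r1)/C) = asin(3/99) = 1.7365°
wrap1 = π − 2β = 176.5270°
wrap2 = π + 2β = 183.4730°

wrap2=183.47_deg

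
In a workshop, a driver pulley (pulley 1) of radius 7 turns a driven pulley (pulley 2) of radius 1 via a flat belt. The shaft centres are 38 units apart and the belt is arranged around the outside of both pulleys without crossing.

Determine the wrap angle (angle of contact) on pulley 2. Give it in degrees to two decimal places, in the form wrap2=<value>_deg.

wrap2=161.83_deg

open belt: β = asin((r2−r1)/C) = asin(-6/38) = -9.0847°
wrap1 = π − 2β = 198.1694°
wrap2 = π + 2β = 161.8306°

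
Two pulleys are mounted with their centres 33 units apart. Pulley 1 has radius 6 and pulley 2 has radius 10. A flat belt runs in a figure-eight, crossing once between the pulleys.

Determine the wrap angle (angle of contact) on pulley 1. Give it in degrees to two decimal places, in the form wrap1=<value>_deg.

wrap1=238.01_deg

crossed belt: β = asin((r1+r2)/C) = asin(16/33) = 29.0025°
wrap1 = wrap2 = π + 2β = 238.0051°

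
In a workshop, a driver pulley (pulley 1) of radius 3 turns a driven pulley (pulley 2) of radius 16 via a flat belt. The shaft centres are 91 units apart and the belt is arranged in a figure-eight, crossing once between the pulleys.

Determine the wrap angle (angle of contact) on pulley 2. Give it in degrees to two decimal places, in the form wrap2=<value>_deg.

wrap2=204.10_deg

crossed belt: β = asin((r1+r2)/C) = asin(19/91) = 12.0515°
wrap1 = wrap2 = π + 2β = 204.1030°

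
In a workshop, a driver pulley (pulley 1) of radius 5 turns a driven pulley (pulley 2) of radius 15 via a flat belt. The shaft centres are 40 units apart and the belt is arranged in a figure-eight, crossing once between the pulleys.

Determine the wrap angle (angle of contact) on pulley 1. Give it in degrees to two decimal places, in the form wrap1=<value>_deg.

wrap1=240.00_deg

crossed belt: β = asin((r1+r2)/C) = asin(20/40) = 30.0000°
wrap1 = wrap2 = π + 2β = 240.0000°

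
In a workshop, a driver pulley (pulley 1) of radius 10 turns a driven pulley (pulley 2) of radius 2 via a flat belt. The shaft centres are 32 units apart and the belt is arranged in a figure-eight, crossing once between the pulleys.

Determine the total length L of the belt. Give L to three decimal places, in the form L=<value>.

L=106.254

crossed belt: β = asin((r1+r2)/C) = asin(12/32) = 22.0243°
wrap1 = wrap2 = π + 2β = 224.0486°
tangent length = C·cosβ = 29.6648
L = (r1+r2)·wrap + 2·C·cosβ = 12·3.9104 + 2·29.6648 = 106.2542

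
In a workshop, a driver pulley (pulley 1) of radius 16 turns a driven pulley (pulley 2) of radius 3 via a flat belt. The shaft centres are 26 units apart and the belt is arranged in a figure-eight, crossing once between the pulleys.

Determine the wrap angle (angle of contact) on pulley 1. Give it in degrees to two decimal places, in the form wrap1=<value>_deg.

crossed belt: β = asin((r1+r2)/C) = asin(19/26) = 46.9509°
wrap1 = wrap2 = π + 2β = 273.9018°

wrap1=273.90_deg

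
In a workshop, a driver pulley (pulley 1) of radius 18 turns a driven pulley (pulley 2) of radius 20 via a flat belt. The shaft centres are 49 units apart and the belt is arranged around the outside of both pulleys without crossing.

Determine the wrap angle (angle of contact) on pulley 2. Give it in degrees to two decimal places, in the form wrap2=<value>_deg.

open belt: β = asin((r2−r1)/C) = asin(2/49) = 2.3393°
wrap1 = π − 2β = 175.3215°
wrap2 = π + 2β = 184.6785°

wrap2=184.68_deg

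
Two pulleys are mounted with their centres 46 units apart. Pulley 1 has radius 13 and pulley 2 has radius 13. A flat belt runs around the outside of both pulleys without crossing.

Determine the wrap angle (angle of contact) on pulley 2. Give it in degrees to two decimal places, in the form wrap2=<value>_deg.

open belt: β = asin((r2−r1)/C) = asin(0/46) = 0.0000°
wrap1 = π − 2β = 180.0000°
wrap2 = π + 2β = 180.0000°

wrap2=180.00_deg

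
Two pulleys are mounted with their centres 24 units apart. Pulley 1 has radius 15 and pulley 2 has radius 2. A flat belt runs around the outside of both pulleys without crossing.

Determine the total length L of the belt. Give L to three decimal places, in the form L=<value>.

open belt: β = asin((r2−r1)/C) = asin(-13/24) = -32.7972°
wrap1 = π − 2β = 245.5943°
wrap2 = π + 2β = 114.4057°
tangent length = C·cosβ = 20.1742
L = r1·wrap1 + r2·wrap2 + 2·C·cosβ = 15·4.2864 + 2·1.9968 + 2·20.1742 = 108.6384

L=108.638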